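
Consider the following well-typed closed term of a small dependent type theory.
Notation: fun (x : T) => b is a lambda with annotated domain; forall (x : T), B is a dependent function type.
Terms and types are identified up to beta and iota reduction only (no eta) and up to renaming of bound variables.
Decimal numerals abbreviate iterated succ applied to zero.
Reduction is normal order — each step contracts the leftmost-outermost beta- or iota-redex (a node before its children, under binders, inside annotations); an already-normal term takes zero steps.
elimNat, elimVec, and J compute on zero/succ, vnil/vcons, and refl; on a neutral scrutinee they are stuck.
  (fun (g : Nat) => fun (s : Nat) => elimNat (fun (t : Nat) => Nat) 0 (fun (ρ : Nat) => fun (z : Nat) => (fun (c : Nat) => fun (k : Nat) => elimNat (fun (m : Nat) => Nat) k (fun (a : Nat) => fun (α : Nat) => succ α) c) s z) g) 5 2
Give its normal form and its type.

normal form:
  10
the term's type:
  Nat
observation: the term reaches its normal form after 63 normal-order steps.


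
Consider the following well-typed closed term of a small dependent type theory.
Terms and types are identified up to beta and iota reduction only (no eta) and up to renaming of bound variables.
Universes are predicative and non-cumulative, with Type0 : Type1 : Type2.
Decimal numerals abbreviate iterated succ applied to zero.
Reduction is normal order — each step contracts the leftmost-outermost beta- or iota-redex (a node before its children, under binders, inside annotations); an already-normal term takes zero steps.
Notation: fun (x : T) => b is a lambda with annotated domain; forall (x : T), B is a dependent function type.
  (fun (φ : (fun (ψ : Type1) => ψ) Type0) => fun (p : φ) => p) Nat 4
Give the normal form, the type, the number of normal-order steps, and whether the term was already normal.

reduced normal form:
  4
the term's type:
  Nat
steps to reach normal form (normal order): 2
term was already normal: no
first redex: a beta-redex


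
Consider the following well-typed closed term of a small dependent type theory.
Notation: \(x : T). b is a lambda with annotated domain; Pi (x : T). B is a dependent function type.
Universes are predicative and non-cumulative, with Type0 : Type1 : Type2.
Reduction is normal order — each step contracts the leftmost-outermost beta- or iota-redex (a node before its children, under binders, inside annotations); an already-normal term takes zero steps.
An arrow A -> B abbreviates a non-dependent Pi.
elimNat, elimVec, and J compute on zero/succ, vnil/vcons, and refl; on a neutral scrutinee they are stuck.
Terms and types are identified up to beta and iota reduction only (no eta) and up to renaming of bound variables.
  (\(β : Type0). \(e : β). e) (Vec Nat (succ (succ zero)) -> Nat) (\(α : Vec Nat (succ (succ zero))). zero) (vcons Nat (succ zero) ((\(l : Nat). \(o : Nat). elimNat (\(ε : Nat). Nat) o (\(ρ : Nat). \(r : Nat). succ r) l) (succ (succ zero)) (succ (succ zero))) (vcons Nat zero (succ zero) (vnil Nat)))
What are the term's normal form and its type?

reduced normal form:
  zero
type:
  Nat


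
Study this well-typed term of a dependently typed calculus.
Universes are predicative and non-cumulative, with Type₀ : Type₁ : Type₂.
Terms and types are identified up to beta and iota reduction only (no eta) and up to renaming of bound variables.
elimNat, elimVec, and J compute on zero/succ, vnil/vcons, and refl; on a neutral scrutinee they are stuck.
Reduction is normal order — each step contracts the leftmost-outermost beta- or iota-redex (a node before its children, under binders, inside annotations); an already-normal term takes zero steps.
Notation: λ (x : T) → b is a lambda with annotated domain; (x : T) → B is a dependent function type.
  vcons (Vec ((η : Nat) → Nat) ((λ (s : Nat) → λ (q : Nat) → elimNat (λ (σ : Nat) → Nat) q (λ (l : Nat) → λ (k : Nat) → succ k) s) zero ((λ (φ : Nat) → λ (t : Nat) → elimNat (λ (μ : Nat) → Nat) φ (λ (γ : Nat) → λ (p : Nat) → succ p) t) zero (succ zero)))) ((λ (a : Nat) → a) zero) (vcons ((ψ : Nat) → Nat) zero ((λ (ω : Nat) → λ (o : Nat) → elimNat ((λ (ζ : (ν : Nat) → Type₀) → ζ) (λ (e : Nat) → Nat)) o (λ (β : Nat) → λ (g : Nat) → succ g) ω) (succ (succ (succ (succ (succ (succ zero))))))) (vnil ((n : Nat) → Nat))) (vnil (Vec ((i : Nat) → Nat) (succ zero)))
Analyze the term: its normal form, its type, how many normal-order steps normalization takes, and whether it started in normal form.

normal form:
  vcons (Vec ((η : Nat) → Nat) (succ zero)) zero (vcons ((s : Nat) → Nat) zero (λ (q : Nat) → succ (succ (succ (succ (succ (succ q)))))) (vnil ((σ : Nat) → Nat))) (vnil (Vec ((l : Nat) → Nat) (succ zero)))
the term's type:
  Vec (Vec ((η : Nat) → Nat) (succ zero)) (succ zero)
steps to reach normal form (normal order): 30
already normal: no
first redex: a beta-redex


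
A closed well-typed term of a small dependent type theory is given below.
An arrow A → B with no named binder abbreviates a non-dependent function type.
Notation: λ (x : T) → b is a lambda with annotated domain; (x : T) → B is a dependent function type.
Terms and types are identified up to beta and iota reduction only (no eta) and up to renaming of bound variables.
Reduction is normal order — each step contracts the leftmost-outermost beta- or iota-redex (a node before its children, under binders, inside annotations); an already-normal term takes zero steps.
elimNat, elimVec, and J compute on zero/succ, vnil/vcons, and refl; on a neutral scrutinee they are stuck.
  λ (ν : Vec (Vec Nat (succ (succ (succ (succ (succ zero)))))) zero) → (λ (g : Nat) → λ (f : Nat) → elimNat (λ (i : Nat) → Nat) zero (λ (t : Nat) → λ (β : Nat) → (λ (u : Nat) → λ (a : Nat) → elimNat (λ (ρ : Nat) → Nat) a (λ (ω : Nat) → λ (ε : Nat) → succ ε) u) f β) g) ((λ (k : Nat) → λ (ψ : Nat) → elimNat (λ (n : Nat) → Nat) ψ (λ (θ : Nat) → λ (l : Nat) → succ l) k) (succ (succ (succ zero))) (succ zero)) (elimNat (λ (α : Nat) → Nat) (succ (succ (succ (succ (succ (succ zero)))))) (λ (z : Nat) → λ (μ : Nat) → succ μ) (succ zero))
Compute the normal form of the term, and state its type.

reduced normal form:
  λ (ν : Vec (Vec Nat (succ (succ (succ (succ (succ zero)))))) zero) → succ (succ (succ (succ (succ (succ (succ (succ (succ (succ (succ (succ (succ (succ (succ (succ (succ (succ (succ (succ (succ (succ (succ (succ (succ (succ (succ (succ zero)))))))))))))))))))))))))))
inferred type:
  Vec (Vec Nat (succ (succ (succ (succ (succ zero)))))) zero → Nat


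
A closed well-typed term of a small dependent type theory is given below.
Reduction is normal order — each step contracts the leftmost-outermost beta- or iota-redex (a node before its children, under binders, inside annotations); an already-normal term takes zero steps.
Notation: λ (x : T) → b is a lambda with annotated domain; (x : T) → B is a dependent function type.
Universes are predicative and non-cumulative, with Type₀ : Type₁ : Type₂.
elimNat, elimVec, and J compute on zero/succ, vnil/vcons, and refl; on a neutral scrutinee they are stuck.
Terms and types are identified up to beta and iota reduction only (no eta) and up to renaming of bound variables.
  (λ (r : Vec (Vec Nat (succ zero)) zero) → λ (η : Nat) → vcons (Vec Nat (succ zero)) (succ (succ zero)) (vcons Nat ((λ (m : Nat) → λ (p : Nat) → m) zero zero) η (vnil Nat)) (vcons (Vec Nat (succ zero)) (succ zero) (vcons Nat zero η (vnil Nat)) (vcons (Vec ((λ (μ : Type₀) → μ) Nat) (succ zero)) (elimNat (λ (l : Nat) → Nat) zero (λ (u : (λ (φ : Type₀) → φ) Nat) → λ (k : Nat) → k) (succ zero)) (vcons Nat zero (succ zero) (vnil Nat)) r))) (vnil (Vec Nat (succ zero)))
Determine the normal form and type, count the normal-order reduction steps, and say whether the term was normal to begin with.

reduced normal form:
  λ (r : Nat) → vcons (Vec Nat (succ zero)) (succ (succ zero)) (vcons Nat zero r (vnil Nat)) (vcons (Vec Nat (succ zero)) (succ zero) (vcons Nat zero r (vnil Nat)) (vcons (Vec Nat (succ zero)) zero (vcons Nat zero (succ zero) (vnil Nat)) (vnil (Vec Nat (succ zero)))))
type:
  (r : Nat) → Vec (Vec Nat (succ zero)) (succ (succ (succ zero)))
steps to reach normal form (normal order): 8
term was already normal: no
first contracted redex: a beta-redex


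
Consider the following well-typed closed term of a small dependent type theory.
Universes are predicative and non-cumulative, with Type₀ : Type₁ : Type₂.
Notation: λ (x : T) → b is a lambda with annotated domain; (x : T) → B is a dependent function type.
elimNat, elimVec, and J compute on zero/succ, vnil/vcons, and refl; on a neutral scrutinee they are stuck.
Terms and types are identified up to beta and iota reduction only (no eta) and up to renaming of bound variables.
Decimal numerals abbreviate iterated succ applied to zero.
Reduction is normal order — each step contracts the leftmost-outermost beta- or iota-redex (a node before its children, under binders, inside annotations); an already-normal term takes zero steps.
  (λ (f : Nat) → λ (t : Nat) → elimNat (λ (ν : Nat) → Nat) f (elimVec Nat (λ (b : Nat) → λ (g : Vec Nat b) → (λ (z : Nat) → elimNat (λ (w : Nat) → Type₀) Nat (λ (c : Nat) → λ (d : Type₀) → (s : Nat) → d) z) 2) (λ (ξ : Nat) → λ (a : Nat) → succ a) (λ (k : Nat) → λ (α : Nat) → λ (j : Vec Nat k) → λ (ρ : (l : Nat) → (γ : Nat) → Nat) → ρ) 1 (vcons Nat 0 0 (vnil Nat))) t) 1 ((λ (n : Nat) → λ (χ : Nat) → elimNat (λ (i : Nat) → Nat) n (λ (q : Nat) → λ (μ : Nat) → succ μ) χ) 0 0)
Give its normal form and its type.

resulting normal form:
  1
type:
  Nat
observation: 12 normal-order steps separate the term from its normal form.


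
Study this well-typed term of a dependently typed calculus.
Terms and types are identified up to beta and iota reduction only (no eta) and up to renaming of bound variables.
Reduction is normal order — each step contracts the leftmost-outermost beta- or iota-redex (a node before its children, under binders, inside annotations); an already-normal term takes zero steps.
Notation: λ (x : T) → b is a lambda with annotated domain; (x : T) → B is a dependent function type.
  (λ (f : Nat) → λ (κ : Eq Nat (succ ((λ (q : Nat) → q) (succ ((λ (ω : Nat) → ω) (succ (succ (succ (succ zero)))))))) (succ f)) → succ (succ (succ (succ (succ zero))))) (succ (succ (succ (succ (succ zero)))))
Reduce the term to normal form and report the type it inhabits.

normal form:
  λ (f : Eq Nat (succ (succ (succ (succ (succ (succ zero)))))) (succ (succ (succ (succ (succ (succ zero))))))) → succ (succ (succ (succ (succ zero))))
the term's type:
  (f : Eq Nat (succ (succ (succ (succ (succ (succ zero)))))) (succ (succ (succ (succ (succ (succ zero))))))) → Nat
observation: the first redex contracted is a beta-redex; the normal form is reached in 3 normal-order steps.


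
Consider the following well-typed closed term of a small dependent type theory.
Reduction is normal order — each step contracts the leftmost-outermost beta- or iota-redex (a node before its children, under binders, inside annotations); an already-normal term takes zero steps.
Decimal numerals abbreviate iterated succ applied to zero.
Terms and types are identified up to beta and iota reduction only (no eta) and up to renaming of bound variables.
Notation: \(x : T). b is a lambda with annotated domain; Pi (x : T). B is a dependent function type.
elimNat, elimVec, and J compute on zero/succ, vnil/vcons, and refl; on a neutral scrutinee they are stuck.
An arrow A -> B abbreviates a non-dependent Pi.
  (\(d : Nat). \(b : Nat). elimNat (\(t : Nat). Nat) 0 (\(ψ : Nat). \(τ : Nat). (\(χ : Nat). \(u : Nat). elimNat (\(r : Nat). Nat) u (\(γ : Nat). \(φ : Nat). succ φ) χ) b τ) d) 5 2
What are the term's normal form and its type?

resulting normal form:
  10
type:
  Nat
observation: the term reaches its normal form after 63 normal-order steps.


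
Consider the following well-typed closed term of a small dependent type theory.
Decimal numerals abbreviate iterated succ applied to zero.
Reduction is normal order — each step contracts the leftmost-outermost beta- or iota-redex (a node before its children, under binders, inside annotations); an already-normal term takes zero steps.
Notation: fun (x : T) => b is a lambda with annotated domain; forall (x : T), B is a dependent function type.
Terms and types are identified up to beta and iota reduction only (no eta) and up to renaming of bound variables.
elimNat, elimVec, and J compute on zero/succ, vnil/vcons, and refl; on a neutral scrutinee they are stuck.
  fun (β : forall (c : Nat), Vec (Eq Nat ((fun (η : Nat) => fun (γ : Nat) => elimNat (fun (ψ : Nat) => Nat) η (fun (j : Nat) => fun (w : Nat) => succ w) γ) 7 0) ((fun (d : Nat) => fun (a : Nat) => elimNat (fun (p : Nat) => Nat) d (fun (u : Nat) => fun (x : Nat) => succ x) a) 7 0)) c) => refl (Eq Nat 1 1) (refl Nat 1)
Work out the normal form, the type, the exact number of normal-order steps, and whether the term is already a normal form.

reduced normal form:
  fun (β : forall (c : Nat), Vec (Eq Nat 7 7) c) => refl (Eq Nat 1 1) (refl Nat 1)
type:
  forall (β : forall (c : Nat), Vec (Eq Nat 7 7) c), Eq (Eq Nat 1 1) (refl Nat 1) (refl Nat 1)
reduction steps (normal order): 6
already normal: no
first redex: a beta-redex


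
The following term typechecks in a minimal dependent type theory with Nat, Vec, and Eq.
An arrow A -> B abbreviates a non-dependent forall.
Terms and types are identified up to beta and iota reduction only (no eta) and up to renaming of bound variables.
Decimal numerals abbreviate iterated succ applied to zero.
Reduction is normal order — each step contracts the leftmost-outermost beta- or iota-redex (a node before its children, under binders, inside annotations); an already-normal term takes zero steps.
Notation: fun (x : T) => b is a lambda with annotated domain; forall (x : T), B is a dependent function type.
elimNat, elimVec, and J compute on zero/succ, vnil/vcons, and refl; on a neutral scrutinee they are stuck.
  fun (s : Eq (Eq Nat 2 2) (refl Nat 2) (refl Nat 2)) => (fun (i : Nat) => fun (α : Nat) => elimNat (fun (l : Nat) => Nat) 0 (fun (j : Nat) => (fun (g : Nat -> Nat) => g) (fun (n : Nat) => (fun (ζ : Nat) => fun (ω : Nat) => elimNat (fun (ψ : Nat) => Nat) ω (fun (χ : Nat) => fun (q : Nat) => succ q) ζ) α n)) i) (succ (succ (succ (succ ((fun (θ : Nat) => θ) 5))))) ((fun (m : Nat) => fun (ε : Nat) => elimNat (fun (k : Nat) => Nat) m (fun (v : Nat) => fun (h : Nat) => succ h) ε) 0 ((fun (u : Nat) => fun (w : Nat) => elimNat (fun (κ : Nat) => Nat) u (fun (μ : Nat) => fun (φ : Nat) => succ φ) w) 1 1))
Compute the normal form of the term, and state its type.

reduced normal form:
  fun (s : Eq (Eq Nat 2 2) (refl Nat 2) (refl Nat 2)) => 18
the term's type:
  Eq (Eq Nat 2 2) (refl Nat 2) (refl Nat 2) -> Nat


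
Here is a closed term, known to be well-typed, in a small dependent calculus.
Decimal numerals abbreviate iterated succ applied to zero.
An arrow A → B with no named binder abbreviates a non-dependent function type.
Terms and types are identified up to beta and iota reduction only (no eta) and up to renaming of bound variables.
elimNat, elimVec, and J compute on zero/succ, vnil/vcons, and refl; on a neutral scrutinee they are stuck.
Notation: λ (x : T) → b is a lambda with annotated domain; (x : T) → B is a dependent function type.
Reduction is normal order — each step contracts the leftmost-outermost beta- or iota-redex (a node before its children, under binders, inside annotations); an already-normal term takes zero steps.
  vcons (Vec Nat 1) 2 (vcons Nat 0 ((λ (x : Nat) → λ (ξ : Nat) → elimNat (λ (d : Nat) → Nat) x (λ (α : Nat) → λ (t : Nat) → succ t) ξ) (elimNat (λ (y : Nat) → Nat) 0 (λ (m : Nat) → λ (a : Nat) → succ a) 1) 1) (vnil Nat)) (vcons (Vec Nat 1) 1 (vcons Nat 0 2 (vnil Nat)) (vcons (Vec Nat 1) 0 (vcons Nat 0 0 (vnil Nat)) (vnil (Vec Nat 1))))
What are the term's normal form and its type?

reduced normal form:
  vcons (Vec Nat 1) 2 (vcons Nat 0 2 (vnil Nat)) (vcons (Vec Nat 1) 1 (vcons Nat 0 2 (vnil Nat)) (vcons (Vec Nat 1) 0 (vcons Nat 0 0 (vnil Nat)) (vnil (Vec Nat 1))))
inferred type:
  Vec (Vec Nat 1) 3


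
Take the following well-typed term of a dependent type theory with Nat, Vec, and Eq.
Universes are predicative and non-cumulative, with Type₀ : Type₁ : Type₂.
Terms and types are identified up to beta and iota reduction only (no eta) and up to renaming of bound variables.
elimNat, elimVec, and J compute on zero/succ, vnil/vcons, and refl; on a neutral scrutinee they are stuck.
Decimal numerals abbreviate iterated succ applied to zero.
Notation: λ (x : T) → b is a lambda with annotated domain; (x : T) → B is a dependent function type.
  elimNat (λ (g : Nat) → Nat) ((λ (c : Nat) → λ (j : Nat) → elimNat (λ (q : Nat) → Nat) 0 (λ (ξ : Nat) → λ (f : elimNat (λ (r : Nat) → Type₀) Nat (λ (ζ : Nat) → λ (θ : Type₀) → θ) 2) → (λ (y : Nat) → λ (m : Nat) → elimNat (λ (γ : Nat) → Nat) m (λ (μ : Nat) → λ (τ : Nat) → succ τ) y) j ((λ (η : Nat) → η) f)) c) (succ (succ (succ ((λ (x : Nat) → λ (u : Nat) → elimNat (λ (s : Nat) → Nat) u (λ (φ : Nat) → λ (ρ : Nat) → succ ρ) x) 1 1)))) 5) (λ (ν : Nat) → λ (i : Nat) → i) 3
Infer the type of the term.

type:
  Nat


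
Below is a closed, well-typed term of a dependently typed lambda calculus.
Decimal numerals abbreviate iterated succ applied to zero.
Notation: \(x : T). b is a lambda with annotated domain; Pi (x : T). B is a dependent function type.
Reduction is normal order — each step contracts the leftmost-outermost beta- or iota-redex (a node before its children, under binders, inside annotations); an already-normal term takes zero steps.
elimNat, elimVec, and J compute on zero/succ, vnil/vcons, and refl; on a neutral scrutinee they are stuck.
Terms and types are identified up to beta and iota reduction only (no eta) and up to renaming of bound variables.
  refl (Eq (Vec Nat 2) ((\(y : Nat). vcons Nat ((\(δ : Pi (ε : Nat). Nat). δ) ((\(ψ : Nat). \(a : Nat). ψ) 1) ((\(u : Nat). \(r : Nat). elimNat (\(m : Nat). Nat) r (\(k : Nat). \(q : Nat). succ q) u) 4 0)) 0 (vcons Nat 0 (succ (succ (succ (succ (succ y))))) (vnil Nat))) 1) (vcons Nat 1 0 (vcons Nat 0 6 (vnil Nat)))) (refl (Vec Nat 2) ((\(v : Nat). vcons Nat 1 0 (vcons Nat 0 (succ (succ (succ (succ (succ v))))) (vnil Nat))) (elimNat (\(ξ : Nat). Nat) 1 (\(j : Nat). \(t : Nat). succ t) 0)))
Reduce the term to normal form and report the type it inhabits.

normal form:
  refl (Eq (Vec Nat 2) (vcons Nat 1 0 (vcons Nat 0 6 (vnil Nat))) (vcons Nat 1 0 (vcons Nat 0 6 (vnil Nat)))) (refl (Vec Nat 2) (vcons Nat 1 0 (vcons Nat 0 6 (vnil Nat))))
the term's type:
  Eq (Eq (Vec Nat 2) (vcons Nat 1 0 (vcons Nat 0 6 (vnil Nat))) (vcons Nat 1 0 (vcons Nat 0 6 (vnil Nat)))) (refl (Vec Nat 2) (vcons Nat 1 0 (vcons Nat 0 6 (vnil Nat)))) (refl (Vec Nat 2) (vcons Nat 1 0 (vcons Nat 0 6 (vnil Nat))))
observation: the first redex contracted is a beta-redex; the normal form is reached in 6 normal-order steps.


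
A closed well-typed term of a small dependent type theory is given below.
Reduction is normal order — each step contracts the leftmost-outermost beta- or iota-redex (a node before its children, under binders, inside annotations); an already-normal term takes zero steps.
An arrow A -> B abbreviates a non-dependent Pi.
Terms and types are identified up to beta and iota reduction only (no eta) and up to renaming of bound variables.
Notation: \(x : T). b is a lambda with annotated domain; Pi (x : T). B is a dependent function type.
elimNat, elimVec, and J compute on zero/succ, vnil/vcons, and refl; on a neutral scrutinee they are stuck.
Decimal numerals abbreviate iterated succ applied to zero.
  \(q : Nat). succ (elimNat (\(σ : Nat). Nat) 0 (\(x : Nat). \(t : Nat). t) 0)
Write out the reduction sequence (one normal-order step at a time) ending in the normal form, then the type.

normal-order reduction sequence:
  \(q : Nat). succ (elimNat (\(σ : Nat). Nat) 0 (\(x : Nat). \(t : Nat). t) 0)
  ~> \(q : Nat). 1
inferred type:
  Nat -> Nat


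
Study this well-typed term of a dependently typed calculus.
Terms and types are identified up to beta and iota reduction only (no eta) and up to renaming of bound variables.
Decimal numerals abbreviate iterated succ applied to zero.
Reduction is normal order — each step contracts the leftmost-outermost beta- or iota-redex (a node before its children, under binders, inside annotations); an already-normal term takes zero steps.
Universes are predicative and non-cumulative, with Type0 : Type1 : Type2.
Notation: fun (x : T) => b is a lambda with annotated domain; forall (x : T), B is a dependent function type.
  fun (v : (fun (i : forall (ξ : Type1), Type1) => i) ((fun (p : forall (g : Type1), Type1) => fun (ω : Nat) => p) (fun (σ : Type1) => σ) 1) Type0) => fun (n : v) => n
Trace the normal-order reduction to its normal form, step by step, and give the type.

normal-order reduction:
  fun (v : (fun (i : forall (ξ : Type1), Type1) => i) ((fun (p : forall (g : Type1), Type1) => fun (ω : Nat) => p) (fun (σ : Type1) => σ) 1) Type0) => fun (n : v) => n
  ~> fun (v : (fun (i : forall (ξ : Type1), Type1) => fun (p : Nat) => i) (fun (g : Type1) => g) 1 Type0) => fun (ω : v) => ω
  ~> fun (v : (fun (i : Nat) => fun (ξ : Type1) => ξ) 1 Type0) => fun (p : v) => p
  ~> fun (v : (fun (i : Type1) => i) Type0) => fun (ξ : v) => ξ
  ~> fun (v : Type0) => fun (i : v) => i
type:
  forall (v : Type0), forall (i : v), v


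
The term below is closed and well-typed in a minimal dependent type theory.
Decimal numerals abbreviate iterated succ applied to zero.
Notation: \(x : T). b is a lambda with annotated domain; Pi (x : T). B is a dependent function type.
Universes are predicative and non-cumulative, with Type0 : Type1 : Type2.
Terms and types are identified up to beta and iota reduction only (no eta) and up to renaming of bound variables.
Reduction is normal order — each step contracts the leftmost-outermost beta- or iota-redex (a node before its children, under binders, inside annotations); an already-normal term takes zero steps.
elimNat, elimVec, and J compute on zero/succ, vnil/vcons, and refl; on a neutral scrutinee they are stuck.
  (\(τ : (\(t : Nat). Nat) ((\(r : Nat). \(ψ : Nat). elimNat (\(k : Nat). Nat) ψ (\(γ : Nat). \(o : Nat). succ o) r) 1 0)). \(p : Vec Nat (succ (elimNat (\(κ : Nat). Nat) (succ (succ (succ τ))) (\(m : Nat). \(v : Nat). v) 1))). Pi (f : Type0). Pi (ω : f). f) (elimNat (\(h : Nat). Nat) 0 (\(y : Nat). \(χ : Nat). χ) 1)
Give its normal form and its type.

reduced normal form:
  \(τ : Vec Nat 4). Pi (t : Type0). Pi (r : t). t
type:
  Pi (τ : Vec Nat 4). Type1


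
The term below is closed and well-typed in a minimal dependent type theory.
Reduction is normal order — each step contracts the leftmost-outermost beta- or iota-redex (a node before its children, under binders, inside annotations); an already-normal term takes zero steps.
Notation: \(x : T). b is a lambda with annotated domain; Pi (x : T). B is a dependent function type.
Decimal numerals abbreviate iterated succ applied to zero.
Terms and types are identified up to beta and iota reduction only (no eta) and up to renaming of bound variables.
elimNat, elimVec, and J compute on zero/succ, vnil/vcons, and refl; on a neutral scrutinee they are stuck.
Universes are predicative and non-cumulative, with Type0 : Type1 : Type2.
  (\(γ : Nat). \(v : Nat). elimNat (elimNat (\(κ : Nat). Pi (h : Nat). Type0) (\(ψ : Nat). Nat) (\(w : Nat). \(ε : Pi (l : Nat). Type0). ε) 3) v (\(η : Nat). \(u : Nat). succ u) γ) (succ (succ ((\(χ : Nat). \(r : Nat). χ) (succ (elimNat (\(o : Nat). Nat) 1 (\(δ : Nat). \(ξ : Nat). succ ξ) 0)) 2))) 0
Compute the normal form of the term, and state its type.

resulting normal form:
  4
type:
  Nat


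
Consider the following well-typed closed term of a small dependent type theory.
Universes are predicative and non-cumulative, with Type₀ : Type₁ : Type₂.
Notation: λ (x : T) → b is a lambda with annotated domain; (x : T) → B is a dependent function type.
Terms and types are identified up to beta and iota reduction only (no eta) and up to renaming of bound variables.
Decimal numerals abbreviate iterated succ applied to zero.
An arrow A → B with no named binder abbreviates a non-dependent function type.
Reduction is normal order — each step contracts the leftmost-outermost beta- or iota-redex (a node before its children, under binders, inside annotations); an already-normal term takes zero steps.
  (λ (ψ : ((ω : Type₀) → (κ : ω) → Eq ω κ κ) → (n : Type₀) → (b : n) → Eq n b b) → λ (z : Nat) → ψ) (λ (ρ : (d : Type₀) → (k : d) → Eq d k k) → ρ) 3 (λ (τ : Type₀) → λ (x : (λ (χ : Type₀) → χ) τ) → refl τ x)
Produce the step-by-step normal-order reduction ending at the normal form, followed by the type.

reduction (normal order):
  (λ (ψ : ((ω : Type₀) → (κ : ω) → Eq ω κ κ) → (n : Type₀) → (b : n) → Eq n b b) → λ (z : Nat) → ψ) (λ (ρ : (d : Type₀) → (k : d) → Eq d k k) → ρ) 3 (λ (τ : Type₀) → λ (x : (λ (χ : Type₀) → χ) τ) → refl τ x)
  ~> (λ (ψ : Nat) → λ (ω : (κ : Type₀) → (n : κ) → Eq κ n n) → ω) 3 (λ (b : Type₀) → λ (z : (λ (ρ : Type₀) → ρ) b) → refl b z)
  ~> (λ (ψ : (ω : Type₀) → (κ : ω) → Eq ω κ κ) → ψ) (λ (n : Type₀) → λ (b : (λ (z : Type₀) → z) n) → refl n b)
  ~> λ (ψ : Type₀) → λ (ω : (λ (κ : Type₀) → κ) ψ) → refl ψ ω
  ~> λ (ψ : Type₀) → λ (ω : ψ) → refl ψ ω
the term's type:
  (ψ : Type₀) → (ω : ψ) → Eq ψ ω ω


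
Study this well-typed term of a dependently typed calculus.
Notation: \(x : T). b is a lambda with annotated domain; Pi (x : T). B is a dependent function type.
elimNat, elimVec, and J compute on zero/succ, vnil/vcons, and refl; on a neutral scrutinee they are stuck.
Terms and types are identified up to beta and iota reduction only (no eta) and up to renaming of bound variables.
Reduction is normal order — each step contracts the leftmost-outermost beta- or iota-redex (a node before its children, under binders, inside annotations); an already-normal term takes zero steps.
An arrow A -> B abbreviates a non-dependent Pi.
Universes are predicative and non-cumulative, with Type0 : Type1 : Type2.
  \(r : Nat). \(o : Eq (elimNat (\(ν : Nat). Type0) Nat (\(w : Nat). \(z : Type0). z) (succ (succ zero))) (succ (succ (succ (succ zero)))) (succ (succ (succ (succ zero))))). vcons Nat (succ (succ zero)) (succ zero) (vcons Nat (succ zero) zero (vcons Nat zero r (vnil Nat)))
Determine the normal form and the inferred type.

resulting normal form:
  \(r : Nat). \(o : Eq Nat (succ (succ (succ (succ zero)))) (succ (succ (succ (succ zero))))). vcons Nat (succ (succ zero)) (succ zero) (vcons Nat (succ zero) zero (vcons Nat zero r (vnil Nat)))
the term's type:
  Nat -> Eq Nat (succ (succ (succ (succ zero)))) (succ (succ (succ (succ zero)))) -> Vec Nat (succ (succ (succ zero)))


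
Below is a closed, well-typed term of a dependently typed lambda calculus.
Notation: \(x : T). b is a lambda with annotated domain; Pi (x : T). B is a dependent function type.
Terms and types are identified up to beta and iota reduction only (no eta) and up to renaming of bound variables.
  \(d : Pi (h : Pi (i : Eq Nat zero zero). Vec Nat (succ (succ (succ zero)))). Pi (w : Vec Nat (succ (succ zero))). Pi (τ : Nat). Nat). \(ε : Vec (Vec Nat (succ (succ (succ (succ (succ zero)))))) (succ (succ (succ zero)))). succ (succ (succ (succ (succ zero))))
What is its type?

inferred type:
  Pi (d : Pi (h : Pi (i : Eq Nat zero zero). Vec Nat (succ (succ (succ zero)))). Pi (w : Vec Nat (succ (succ zero))). Pi (τ : Nat). Nat). Pi (ε : Vec (Vec Nat (succ (succ (succ (succ (succ zero)))))) (succ (succ (succ zero)))). Nat


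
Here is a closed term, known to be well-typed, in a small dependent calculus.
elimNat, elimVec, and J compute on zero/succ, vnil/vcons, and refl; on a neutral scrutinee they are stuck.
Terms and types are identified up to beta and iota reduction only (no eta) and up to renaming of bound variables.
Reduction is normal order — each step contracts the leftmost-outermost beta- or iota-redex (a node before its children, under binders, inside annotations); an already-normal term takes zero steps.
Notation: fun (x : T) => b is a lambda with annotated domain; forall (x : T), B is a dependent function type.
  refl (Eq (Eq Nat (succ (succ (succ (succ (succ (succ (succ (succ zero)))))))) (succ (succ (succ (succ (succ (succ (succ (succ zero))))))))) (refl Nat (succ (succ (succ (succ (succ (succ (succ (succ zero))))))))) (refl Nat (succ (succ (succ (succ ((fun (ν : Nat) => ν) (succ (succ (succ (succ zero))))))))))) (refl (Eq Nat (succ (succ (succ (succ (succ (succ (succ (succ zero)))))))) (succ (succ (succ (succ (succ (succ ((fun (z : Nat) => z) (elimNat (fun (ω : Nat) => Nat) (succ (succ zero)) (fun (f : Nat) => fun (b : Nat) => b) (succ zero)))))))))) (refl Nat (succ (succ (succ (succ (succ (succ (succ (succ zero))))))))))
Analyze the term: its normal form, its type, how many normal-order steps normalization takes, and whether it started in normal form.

reduced normal form:
  refl (Eq (Eq Nat (succ (succ (succ (succ (succ (succ (succ (succ zero)))))))) (succ (succ (succ (succ (succ (succ (succ (succ zero))))))))) (refl Nat (succ (succ (succ (succ (succ (succ (succ (succ zero))))))))) (refl Nat (succ (succ (succ (succ (succ (succ (succ (succ zero)))))))))) (refl (Eq Nat (succ (succ (succ (succ (succ (succ (succ (succ zero)))))))) (succ (succ (succ (succ (succ (succ (succ (succ zero))))))))) (refl Nat (succ (succ (succ (succ (succ (succ (succ (succ zero))))))))))
inferred type:
  Eq (Eq (Eq Nat (succ (succ (succ (succ (succ (succ (succ (succ zero)))))))) (succ (succ (succ (succ (succ (succ (succ (succ zero))))))))) (refl Nat (succ (succ (succ (succ (succ (succ (succ (succ zero))))))))) (refl Nat (succ (succ (succ (succ (succ (succ (succ (succ zero)))))))))) (refl (Eq Nat (succ (succ (succ (succ (succ (succ (succ (succ zero)))))))) (succ (succ (succ (succ (succ (succ (succ (succ zero))))))))) (refl Nat (succ (succ (succ (succ (succ (succ (succ (succ zero)))))))))) (refl (Eq Nat (succ (succ (succ (succ (succ (succ (succ (succ zero)))))))) (succ (succ (succ (succ (succ (succ (succ (succ zero))))))))) (refl Nat (succ (succ (succ (succ (succ (succ (succ (succ zero))))))))))
steps to reach normal form (normal order): 6
started in normal form: no
first contracted redex: a beta-redex


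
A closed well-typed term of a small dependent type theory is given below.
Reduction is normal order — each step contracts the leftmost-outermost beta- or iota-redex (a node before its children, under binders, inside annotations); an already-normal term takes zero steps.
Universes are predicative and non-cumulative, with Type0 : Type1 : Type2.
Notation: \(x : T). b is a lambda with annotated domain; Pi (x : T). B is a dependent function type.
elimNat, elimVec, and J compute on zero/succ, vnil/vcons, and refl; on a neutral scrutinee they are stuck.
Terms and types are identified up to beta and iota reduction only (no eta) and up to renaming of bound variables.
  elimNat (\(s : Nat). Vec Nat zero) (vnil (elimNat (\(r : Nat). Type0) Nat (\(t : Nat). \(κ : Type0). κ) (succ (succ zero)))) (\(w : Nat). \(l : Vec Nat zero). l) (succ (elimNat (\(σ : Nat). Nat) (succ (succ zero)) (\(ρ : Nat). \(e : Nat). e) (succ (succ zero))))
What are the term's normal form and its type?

normal form:
  vnil Nat
inferred type:
  Vec Nat zero


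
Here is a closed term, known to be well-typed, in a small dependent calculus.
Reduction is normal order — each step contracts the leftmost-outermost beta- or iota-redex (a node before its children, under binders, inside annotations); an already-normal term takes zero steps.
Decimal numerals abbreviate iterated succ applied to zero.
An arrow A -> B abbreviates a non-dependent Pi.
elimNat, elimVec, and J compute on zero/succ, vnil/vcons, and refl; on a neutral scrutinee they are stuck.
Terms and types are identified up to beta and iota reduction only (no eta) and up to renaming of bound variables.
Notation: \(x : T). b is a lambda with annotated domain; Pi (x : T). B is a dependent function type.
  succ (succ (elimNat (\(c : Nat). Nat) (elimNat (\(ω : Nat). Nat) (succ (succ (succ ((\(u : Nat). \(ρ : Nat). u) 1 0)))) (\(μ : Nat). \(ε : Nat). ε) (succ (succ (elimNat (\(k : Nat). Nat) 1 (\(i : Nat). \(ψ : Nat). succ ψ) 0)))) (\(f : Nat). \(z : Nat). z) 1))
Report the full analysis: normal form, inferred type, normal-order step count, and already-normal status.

resulting normal form:
  6
type:
  Nat
normal-order step count: 17
term was already normal: no
first contracted redex: an elimNat iota-redex


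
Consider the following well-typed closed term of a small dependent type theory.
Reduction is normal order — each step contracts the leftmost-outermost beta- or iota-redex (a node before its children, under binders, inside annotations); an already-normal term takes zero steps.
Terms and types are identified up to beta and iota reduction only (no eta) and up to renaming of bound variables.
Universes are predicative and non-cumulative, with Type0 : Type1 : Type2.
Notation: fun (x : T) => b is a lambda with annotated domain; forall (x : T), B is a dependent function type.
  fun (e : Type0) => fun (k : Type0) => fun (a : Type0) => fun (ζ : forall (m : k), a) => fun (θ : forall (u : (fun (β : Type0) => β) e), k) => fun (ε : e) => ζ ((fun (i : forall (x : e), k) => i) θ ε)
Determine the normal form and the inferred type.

reduced normal form:
  fun (e : Type0) => fun (k : Type0) => fun (a : Type0) => fun (ζ : forall (m : k), a) => fun (θ : forall (u : e), k) => fun (β : e) => ζ (θ β)
the term's type:
  forall (e : Type0), forall (k : Type0), forall (a : Type0), forall (ζ : forall (m : k), a), forall (θ : forall (u : e), k), forall (β : e), a


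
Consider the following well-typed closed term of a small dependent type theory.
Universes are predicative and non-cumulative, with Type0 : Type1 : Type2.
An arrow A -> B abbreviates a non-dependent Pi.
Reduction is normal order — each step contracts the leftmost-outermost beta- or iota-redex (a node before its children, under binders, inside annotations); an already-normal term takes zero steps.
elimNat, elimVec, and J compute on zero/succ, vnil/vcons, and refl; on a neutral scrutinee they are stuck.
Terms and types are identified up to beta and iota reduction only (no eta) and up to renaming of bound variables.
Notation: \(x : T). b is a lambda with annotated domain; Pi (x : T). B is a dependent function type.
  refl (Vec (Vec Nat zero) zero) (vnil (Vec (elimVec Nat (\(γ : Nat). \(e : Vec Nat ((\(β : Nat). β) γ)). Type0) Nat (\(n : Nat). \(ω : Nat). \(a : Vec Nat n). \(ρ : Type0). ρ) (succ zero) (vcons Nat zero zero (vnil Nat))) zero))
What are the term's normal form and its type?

resulting normal form:
  refl (Vec (Vec Nat zero) zero) (vnil (Vec Nat zero))
the term's type:
  Eq (Vec (Vec Nat zero) zero) (vnil (Vec Nat zero)) (vnil (Vec Nat zero))
observation: 6 normal-order steps separate the term from its normal form.


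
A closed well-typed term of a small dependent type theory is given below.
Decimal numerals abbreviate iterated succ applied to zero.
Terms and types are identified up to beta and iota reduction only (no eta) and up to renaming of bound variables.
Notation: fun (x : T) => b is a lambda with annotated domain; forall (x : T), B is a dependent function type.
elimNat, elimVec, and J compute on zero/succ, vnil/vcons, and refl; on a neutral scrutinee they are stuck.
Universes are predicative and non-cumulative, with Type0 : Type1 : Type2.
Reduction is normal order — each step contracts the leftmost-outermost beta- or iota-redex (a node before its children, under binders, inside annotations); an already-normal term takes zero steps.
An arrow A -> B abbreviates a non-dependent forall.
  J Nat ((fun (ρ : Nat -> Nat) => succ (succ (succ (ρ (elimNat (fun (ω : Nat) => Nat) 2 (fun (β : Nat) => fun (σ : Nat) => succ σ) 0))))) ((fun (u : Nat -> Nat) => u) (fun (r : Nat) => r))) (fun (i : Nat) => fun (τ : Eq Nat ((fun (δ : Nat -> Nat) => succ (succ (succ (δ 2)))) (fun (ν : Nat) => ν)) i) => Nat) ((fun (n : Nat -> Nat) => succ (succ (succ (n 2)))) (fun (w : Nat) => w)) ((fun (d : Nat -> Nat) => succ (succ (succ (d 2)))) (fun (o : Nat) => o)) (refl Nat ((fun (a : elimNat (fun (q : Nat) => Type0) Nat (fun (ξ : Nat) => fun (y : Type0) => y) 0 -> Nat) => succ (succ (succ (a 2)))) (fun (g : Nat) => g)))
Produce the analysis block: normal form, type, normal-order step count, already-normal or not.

reduced normal form:
  5
the term's type:
  Nat
steps to reach normal form (normal order): 3
term was already normal: no
first redex: a J iota-redex


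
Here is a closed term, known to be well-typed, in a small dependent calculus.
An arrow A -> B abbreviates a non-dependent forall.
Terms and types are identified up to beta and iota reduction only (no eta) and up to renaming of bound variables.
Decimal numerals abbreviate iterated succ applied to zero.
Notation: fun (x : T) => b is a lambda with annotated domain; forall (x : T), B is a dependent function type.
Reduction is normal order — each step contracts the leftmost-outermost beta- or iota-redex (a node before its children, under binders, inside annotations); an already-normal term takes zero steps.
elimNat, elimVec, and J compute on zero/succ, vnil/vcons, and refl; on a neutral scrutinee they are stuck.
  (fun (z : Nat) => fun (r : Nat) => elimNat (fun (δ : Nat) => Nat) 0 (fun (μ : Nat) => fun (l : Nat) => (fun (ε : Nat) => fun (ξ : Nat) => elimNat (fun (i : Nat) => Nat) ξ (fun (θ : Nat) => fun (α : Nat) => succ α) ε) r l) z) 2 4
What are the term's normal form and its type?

reduced normal form:
  8
the term's type:
  Nat
observation: the leftmost-outermost redex is a beta-redex, and normalization takes 39 steps.


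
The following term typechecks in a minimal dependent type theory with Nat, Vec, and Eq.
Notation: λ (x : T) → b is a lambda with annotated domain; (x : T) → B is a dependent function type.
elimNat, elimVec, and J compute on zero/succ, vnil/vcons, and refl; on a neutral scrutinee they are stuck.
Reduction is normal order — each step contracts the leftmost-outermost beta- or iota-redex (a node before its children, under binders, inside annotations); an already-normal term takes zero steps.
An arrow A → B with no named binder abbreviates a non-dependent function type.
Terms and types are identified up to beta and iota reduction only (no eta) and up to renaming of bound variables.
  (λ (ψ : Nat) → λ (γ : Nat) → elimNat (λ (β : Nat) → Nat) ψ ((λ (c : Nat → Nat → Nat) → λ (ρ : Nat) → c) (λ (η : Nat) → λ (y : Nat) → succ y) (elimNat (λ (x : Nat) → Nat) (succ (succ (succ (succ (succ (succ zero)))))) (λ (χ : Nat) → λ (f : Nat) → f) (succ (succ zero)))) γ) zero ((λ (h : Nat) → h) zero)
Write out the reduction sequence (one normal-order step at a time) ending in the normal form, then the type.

normal-order reduction sequence:
  (λ (ψ : Nat) → λ (γ : Nat) → elimNat (λ (β : Nat) → Nat) ψ ((λ (c : Nat → Nat → Nat) → λ (ρ : Nat) → c) (λ (η : Nat) → λ (y : Nat) → succ y) (elimNat (λ (x : Nat) → Nat) (succ (succ (succ (succ (succ (succ zero)))))) (λ (χ : Nat) → λ (f : Nat) → f) (succ (succ zero)))) γ) zero ((λ (h : Nat) → h) zero)
  ~> (λ (ψ : Nat) → elimNat (λ (γ : Nat) → Nat) zero ((λ (β : Nat → Nat → Nat) → λ (c : Nat) → β) (λ (ρ : Nat) → λ (η : Nat) → succ η) (elimNat (λ (y : Nat) → Nat) (succ (succ (succ (succ (succ (succ zero)))))) (λ (x : Nat) → λ (χ : Nat) → χ) (succ (succ zero)))) ψ) ((λ (f : Nat) → f) zero)
  ~> elimNat (λ (ψ : Nat) → Nat) zero ((λ (γ : Nat → Nat → Nat) → λ (β : Nat) → γ) (λ (c : Nat) → λ (ρ : Nat) → succ ρ) (elimNat (λ (η : Nat) → Nat) (succ (succ (succ (succ (succ (succ zero)))))) (λ (y : Nat) → λ (x : Nat) → x) (succ (succ zero)))) ((λ (χ : Nat) → χ) zero)
  ~> elimNat (λ (ψ : Nat) → Nat) zero ((λ (γ : Nat) → λ (β : Nat) → λ (c : Nat) → succ c) (elimNat (λ (ρ : Nat) → Nat) (succ (succ (succ (succ (succ (succ zero)))))) (λ (η : Nat) → λ (y : Nat) → y) (succ (succ zero)))) ((λ (x : Nat) → x) zero)
  ~> elimNat (λ (ψ : Nat) → Nat) zero (λ (γ : Nat) → λ (β : Nat) → succ β) ((λ (c : Nat) → c) zero)
  ~> elimNat (λ (ψ : Nat) → Nat) zero (λ (γ : Nat) → λ (β : Nat) → succ β) zero
  ~> zero
the term's type:
  Nat
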